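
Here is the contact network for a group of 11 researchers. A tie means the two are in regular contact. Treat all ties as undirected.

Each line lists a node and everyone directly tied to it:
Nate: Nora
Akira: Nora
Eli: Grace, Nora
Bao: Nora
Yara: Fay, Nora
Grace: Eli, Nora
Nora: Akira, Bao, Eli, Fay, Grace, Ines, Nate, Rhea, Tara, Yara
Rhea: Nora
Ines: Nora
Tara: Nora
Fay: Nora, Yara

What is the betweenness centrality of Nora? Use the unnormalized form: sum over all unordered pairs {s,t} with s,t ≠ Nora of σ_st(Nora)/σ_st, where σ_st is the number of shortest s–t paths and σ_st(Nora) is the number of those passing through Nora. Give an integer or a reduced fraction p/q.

Pairs whose geodesics pass through Nora — Rhea–Yara: 1; Rhea–Bao: 1; Rhea–Eli: 1; Rhea–Akira: 1; Rhea–Ines: 1; Rhea–Nate: 1; Rhea–Tara: 1; Rhea–Grace: 1; Rhea–Fay: 1; Yara–Bao: 1; Yara–Eli: 1; Yara–Akira: 1; Yara–Ines: 1; Yara–Nate: 1 … (+29 more pairs).
All other pairs contribute 0.
Summing the contributions gives betweenness(Nora) = 43.

43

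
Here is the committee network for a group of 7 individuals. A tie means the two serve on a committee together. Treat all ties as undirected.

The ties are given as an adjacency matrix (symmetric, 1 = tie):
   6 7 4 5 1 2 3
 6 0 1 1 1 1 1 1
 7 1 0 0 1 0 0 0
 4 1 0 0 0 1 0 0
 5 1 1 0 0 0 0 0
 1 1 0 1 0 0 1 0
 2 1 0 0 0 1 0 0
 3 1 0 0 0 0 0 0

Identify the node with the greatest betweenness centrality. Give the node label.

6

Unnormalized betweenness of each node: 1:1/2, 2:0, 3:0, 4:0, 5:0, 6:23/2, 7:0.
6 has the largest value, 23/2, making it the main broker — the node through which the most shortest paths run.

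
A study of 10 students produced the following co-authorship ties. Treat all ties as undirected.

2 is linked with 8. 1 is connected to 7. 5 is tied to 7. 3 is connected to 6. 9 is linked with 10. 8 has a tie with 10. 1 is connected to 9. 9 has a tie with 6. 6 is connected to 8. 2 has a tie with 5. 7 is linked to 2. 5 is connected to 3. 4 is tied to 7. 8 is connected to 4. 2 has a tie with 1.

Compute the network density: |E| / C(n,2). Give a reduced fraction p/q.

1/3

There are 15 edges and 10 nodes, so the maximum possible is C(10,2) = 45.
Density = 15/45 = 1/3.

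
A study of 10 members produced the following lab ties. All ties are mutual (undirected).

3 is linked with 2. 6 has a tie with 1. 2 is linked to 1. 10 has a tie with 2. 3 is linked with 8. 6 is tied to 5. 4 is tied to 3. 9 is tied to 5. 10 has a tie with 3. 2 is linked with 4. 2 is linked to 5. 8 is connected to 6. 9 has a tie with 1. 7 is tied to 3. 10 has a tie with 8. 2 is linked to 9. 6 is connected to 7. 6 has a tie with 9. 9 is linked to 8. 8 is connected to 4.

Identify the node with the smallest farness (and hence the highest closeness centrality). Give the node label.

Farness (sum of distances to all others) for each node — 1:15, 2:12, 3:13, 4:15, 5:15, 6:13, 7:16, 8:13, 9:13, 10:15.
The smallest farness is 12, for 2, so 2 has the highest closeness.

2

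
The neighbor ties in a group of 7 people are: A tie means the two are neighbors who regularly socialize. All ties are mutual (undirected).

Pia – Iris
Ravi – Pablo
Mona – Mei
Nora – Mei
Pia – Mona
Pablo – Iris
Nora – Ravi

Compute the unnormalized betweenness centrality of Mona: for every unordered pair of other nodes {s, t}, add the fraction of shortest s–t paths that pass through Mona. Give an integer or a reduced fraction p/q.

Pairs whose geodesics pass through Mona — Pia–Nora: 1; Pia–Mei: 1; Iris–Mei: 1.
All other pairs contribute 0.
Summing the contributions gives betweenness(Mona) = 3.

3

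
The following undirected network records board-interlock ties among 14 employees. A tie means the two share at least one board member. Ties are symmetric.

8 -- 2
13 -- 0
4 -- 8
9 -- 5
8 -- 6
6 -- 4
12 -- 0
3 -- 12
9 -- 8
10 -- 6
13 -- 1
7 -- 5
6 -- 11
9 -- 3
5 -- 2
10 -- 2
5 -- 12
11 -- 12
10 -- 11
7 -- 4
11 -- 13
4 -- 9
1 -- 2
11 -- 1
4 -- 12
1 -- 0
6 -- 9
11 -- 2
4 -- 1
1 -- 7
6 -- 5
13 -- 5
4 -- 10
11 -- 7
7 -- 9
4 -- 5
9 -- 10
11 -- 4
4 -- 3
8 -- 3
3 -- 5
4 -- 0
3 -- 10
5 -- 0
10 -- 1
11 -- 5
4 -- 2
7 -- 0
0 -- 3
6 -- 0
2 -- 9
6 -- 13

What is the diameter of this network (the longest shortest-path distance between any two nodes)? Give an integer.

2

Eccentricity of each node (its greatest distance to any other): 0:2, 1:2, 2:2, 3:2, 4:2, 5:2, 6:2, 7:2, 8:2, 9:2, 10:2, 11:2, 12:2, 13:2.
The maximum eccentricity is 2, realized for instance by the pair 13–8 via 13 – 6 – 8. So the diameter is 2.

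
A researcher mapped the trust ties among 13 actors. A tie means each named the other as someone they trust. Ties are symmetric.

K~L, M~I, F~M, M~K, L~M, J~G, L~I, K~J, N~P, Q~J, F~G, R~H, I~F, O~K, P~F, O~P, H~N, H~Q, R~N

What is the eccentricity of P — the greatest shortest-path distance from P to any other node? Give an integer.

Distances from P: F:1, G:2, H:2, I:2, J:3, K:2, L:3, M:2, N:1, O:1, Q:3, R:2.
The largest is 3 (to Q, J, and L), so the eccentricity of P is 3.

3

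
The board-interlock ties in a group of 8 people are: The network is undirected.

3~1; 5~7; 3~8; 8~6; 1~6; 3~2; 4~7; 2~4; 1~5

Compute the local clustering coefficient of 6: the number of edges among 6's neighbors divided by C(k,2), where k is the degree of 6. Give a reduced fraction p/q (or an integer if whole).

6's neighbors: 1 and 8 (k = 2).
Possible neighbor pairs: C(2,2) = 1. Edges among them: none → e = 0.
Clustering(6) = 0/1.

0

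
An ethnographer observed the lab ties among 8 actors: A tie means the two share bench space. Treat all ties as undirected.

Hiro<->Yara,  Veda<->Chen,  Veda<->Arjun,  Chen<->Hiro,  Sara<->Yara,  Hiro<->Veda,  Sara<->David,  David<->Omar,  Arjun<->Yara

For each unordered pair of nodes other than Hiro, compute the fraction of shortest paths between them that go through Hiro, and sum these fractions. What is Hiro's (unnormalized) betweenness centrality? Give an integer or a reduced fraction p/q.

Pairs whose geodesics pass through Hiro — David–Veda: 1/2; David–Chen: 1; Veda–Yara: 1/2; Veda–Omar: 1/2; Veda–Sara: 1/2; Yara–Chen: 1; Omar–Chen: 1; Sara–Chen: 1.
All other pairs contribute 0.
Summing the contributions gives betweenness(Hiro) = 6.

6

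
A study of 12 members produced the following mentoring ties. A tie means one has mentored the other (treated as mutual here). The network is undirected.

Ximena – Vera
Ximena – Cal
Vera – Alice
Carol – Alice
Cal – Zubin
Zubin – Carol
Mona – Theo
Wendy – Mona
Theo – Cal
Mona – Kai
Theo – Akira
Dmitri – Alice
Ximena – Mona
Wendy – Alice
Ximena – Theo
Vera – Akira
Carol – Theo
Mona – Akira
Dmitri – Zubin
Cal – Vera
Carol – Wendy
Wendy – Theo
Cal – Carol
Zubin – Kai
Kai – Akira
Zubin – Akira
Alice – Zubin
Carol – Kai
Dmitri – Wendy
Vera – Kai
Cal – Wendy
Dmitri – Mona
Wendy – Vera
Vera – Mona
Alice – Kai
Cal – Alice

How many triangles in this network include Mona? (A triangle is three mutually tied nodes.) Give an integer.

9

Mona's neighbors: Akira, Dmitri, Kai, Theo, Vera, Wendy, and Ximena.
Neighbor pairs that are themselves tied: Mona–Akira–Kai; Mona–Akira–Theo; Mona–Akira–Vera; Mona–Dmitri–Wendy; Mona–Kai–Vera; Mona–Theo–Wendy; Mona–Theo–Ximena; Mona–Vera–Wendy; Mona–Vera–Ximena. Each forms one triangle with Mona, for 9 in total.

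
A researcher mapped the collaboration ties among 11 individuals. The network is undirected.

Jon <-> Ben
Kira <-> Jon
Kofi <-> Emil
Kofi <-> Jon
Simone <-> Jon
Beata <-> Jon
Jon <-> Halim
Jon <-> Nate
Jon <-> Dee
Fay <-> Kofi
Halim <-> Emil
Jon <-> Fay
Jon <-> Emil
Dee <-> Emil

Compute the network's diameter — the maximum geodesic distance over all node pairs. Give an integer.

2

Eccentricity of each node (its greatest distance to any other): Beata:2, Ben:2, Dee:2, Emil:2, Fay:2, Halim:2, Jon:1, Kira:2, Kofi:2, Nate:2, Simone:2.
The maximum eccentricity is 2, realized for instance by the pair Ben–Nate via Ben – Jon – Nate. So the diameter is 2.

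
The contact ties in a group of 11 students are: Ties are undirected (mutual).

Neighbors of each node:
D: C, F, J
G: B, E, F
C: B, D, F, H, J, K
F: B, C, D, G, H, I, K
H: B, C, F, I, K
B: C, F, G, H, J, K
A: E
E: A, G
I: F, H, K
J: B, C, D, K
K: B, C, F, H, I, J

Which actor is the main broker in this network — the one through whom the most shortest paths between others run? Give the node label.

Unnormalized betweenness of each node: A:0, B:97/12, C:7/4, D:1/4, E:9, F:40/3, G:16, H:2/3, I:0, J:2/3, K:9/4.
G has the largest value, 16, making it the main broker — the node through which the most shortest paths run.

G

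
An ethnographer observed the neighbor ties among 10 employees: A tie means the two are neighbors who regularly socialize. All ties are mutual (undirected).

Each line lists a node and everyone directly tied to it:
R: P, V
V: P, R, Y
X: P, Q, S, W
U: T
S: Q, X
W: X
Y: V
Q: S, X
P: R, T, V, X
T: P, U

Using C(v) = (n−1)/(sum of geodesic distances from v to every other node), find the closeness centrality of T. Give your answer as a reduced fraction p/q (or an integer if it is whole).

9/20

Distances from T: P:1, Q:3, R:2, S:3, U:1, V:2, W:3, X:2, Y:3. Sum = 20.
n = 10, so closeness = 9/20.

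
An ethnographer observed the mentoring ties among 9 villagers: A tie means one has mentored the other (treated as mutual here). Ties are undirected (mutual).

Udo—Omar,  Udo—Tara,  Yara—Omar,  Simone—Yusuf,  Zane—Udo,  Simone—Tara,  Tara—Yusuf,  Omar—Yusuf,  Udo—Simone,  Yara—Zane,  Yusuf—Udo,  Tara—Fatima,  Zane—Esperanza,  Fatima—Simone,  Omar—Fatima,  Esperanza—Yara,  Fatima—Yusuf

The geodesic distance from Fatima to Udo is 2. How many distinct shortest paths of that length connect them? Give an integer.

The shortest distance is 2. The length-2 paths are: Fatima–Omar–Udo; Fatima–Simone–Udo; Fatima–Yusuf–Udo; Fatima–Tara–Udo.
That gives 4 distinct shortest paths.

4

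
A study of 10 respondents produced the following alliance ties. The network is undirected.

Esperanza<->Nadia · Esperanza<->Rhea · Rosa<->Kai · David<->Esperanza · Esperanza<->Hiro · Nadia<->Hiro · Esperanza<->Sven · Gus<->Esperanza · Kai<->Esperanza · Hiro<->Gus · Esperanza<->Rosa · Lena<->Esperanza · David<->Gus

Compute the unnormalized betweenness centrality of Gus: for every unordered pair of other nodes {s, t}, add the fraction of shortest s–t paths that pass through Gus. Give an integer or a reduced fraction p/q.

1/2

Pairs whose geodesics pass through Gus — Hiro–David: 1/2.
All other pairs contribute 0.
Summing the contributions gives betweenness(Gus) = 1/2.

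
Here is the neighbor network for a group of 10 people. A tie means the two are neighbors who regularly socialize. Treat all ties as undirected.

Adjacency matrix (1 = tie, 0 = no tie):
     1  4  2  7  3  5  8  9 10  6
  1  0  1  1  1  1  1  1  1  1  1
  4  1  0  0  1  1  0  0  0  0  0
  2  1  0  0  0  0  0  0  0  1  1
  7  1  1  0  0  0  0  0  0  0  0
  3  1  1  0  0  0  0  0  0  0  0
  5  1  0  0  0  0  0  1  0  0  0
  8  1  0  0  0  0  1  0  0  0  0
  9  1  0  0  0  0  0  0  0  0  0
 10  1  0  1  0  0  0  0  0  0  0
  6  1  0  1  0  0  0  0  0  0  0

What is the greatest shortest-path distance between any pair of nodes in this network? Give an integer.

Eccentricity of each node (its greatest distance to any other): 1:1, 2:2, 3:2, 4:2, 5:2, 6:2, 7:2, 8:2, 9:2, 10:2.
The maximum eccentricity is 2, realized for instance by the pair 4–2 via 4 – 1 – 2. So the diameter is 2.

2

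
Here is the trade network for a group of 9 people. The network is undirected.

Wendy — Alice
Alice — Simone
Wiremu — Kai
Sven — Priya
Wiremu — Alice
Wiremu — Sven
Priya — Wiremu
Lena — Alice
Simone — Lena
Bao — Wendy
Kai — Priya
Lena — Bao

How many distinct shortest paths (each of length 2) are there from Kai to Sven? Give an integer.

2

The shortest distance is 2. The length-2 paths are: Kai–Wiremu–Sven; Kai–Priya–Sven.
That gives 2 distinct shortest paths.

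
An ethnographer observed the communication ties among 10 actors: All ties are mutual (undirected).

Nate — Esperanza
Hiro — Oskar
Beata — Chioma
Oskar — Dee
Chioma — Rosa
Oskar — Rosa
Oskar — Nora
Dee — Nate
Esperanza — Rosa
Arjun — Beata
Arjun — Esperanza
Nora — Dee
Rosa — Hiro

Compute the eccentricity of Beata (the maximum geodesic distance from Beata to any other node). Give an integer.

Distances from Beata: Arjun:1, Chioma:1, Dee:4, Esperanza:2, Hiro:3, Nate:3, Nora:4, Oskar:3, Rosa:2.
The largest is 4 (to Dee and Nora), so the eccentricity of Beata is 4.

4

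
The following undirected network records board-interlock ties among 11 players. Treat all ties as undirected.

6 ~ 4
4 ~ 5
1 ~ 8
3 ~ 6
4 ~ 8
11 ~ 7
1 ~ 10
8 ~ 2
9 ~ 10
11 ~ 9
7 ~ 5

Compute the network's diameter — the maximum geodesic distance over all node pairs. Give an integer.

Eccentricity of each node (its greatest distance to any other): 1:4, 2:5, 3:6, 4:4, 5:4, 6:5, 7:4, 8:4, 9:6, 10:5, 11:5.
The maximum eccentricity is 6, realized for instance by the pair 9–3 via 9 – 11 – 7 – 5 – 4 – 6 – 3. So the diameter is 6.

6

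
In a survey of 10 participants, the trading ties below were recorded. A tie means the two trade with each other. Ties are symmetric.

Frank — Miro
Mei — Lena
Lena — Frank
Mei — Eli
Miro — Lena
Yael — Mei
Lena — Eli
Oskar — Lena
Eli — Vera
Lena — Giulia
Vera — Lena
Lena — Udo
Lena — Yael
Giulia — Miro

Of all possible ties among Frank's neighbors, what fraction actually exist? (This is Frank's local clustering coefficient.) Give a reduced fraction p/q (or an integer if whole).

Frank's neighbors: Lena and Miro (k = 2).
Possible neighbor pairs: C(2,2) = 1. Edges among them: Lena–Miro → e = 1.
Clustering(Frank) = 1/1.

1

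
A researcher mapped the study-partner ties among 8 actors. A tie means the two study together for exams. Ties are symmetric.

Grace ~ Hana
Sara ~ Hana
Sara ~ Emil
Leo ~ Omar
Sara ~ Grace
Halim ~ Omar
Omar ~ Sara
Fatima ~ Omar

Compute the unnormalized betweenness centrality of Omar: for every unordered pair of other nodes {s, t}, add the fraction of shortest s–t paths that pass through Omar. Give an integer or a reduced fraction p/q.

15

Pairs whose geodesics pass through Omar — Halim–Fatima: 1; Halim–Sara: 1; Halim–Leo: 1; Halim–Grace: 1; Halim–Hana: 1; Halim–Emil: 1; Fatima–Sara: 1; Fatima–Leo: 1; Fatima–Grace: 1; Fatima–Hana: 1; Fatima–Emil: 1; Sara–Leo: 1; Leo–Grace: 1; Leo–Hana: 1 … (+1 more pairs).
All other pairs contribute 0.
Summing the contributions gives betweenness(Omar) = 15.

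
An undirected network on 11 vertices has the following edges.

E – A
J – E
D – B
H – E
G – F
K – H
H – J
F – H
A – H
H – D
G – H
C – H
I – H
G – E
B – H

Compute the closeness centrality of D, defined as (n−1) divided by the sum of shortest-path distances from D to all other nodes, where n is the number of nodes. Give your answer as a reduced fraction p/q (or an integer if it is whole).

Distances from D: A:2, B:1, C:2, E:2, F:2, G:2, H:1, I:2, J:2, K:2. Sum = 18.
n = 11, so closeness = 10/18 = 5/9.

5/9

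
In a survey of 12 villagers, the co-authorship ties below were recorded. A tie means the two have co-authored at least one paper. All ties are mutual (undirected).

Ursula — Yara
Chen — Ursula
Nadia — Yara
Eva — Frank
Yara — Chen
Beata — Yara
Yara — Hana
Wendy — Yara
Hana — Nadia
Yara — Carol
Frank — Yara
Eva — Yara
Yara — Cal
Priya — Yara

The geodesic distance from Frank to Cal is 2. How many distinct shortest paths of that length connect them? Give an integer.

1

The shortest distance is 2, and the only length-2 path is Frank–Yara–Cal. So there is exactly 1 shortest path.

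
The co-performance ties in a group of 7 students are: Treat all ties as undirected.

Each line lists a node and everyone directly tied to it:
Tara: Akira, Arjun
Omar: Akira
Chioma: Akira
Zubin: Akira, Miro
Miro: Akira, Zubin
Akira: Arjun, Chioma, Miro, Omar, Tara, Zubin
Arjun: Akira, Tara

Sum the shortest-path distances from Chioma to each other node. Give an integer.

11

Distances from Chioma: Akira:1, Arjun:2, Miro:2, Omar:2, Tara:2, Zubin:2.
Sum = 1 + 2 + 2 + 2 + 2 + 2 = 11.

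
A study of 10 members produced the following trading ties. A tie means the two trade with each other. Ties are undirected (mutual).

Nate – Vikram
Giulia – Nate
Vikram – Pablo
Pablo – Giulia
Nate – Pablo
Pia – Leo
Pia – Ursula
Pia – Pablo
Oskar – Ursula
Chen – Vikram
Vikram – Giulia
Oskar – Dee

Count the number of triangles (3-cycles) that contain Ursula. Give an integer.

0

Ursula's neighbors are Oskar and Pia, but none of them are tied to each other, so no triangle contains Ursula.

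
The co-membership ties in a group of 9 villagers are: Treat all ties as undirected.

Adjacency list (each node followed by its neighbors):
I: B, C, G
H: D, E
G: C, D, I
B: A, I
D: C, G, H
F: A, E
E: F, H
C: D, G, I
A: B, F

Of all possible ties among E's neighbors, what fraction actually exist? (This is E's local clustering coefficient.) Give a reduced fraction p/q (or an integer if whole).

E's neighbors: F and H (k = 2).
Possible neighbor pairs: C(2,2) = 1. Edges among them: none → e = 0.
Clustering(E) = 0/1.

0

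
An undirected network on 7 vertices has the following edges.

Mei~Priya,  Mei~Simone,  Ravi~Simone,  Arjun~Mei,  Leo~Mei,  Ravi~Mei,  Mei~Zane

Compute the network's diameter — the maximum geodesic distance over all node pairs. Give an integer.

2

Eccentricity of each node (its greatest distance to any other): Arjun:2, Leo:2, Mei:1, Priya:2, Ravi:2, Simone:2, Zane:2.
The maximum eccentricity is 2, realized for instance by the pair Leo–Simone via Leo – Mei – Simone. So the diameter is 2.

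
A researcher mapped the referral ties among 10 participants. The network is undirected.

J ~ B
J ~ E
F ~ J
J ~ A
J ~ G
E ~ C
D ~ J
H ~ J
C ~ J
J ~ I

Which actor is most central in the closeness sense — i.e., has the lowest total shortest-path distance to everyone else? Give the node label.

Farness (sum of distances to all others) for each node — A:17, B:17, C:16, D:17, E:16, F:17, G:17, H:17, I:17, J:9.
The smallest farness is 9, for J, so J has the highest closeness.

J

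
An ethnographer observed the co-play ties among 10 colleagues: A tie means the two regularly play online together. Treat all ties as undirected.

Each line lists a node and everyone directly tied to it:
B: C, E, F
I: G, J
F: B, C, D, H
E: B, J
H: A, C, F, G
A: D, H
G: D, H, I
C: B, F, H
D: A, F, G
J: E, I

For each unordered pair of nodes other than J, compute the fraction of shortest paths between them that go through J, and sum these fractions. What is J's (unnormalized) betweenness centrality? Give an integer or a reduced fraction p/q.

Pairs whose geodesics pass through J — E–I: 1; E–G: 1; I–B: 1.
All other pairs contribute 0.
Summing the contributions gives betweenness(J) = 3.

3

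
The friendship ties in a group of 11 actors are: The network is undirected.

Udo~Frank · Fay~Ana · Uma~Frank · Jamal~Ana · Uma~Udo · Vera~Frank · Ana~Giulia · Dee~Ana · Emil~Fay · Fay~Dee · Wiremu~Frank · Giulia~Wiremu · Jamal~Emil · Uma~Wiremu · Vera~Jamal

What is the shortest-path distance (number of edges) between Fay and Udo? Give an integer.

5

One shortest route is Fay – Ana – Giulia – Wiremu – Uma – Udo, which uses 5 edges, and at distance 4 from Fay we only reach {Frank, Uma}, which does not include Udo. So d(Fay,Udo) = 5.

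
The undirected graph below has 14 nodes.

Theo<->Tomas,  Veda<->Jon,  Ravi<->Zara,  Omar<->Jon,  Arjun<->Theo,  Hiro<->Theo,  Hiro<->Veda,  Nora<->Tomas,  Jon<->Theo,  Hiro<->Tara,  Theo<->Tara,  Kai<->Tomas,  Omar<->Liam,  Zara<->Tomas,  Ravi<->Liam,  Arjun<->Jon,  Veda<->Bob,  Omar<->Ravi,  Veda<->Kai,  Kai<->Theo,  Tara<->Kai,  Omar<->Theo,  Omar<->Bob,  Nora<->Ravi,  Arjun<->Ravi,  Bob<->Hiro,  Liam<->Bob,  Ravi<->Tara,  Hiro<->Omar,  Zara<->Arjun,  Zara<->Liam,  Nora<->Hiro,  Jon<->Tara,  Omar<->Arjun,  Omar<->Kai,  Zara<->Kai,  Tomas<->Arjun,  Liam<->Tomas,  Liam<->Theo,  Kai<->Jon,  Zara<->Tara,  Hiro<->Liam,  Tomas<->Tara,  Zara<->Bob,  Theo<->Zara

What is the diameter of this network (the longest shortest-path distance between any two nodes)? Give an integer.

Eccentricity of each node (its greatest distance to any other): Arjun:2, Bob:2, Hiro:2, Jon:3, Kai:2, Liam:2, Nora:3, Omar:2, Ravi:3, Tara:2, Theo:2, Tomas:2, Veda:3, Zara:2.
The maximum eccentricity is 3, realized for instance by the pair Jon–Nora via Jon – Veda – Hiro – Nora. So the diameter is 3.

3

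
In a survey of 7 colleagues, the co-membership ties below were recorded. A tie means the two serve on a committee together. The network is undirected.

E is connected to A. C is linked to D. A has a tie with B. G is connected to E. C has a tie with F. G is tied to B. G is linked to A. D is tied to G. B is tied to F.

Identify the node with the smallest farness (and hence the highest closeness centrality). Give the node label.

Farness (sum of distances to all others) for each node — A:10, B:9, C:12, D:10, E:12, F:11, G:8.
The smallest farness is 8, for G, so G has the highest closeness.

G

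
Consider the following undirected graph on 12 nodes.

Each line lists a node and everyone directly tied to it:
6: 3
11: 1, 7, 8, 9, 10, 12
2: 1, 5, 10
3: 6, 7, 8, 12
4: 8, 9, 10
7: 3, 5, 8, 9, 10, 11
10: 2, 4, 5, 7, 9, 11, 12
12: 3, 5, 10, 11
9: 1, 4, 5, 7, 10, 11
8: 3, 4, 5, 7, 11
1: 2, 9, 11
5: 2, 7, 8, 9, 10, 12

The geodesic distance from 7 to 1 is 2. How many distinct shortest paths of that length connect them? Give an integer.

The shortest distance is 2. The length-2 paths are: 7–9–1; 7–11–1.
That gives 2 distinct shortest paths.

2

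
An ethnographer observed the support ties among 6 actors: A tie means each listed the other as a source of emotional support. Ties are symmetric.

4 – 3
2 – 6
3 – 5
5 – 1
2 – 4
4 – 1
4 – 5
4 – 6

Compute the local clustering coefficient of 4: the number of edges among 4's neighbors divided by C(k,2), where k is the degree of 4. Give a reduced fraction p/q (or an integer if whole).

3/10

4's neighbors: 1, 2, 3, 5, and 6 (k = 5).
Possible neighbor pairs: C(5,2) = 10. Edges among them: 1–5, 2–6, 3–5 → e = 3.
Clustering(4) = 3/10.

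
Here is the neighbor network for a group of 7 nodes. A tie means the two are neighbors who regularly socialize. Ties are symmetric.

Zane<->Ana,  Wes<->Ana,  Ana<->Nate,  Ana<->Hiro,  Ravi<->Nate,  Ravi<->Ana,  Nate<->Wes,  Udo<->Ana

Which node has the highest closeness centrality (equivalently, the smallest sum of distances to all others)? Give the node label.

Farness (sum of distances to all others) for each node — Ana:6, Hiro:11, Nate:9, Ravi:10, Udo:11, Wes:10, Zane:11.
The smallest farness is 6, for Ana, so Ana has the highest closeness.

Ana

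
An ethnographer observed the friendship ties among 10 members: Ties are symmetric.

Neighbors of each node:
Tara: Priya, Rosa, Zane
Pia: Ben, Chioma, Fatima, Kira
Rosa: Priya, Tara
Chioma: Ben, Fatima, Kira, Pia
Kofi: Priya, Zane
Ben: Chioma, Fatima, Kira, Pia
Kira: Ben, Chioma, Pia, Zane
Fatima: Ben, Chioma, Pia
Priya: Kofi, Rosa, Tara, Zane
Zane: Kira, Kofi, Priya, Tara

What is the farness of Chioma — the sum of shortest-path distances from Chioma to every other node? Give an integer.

19

Distances from Chioma: Ben:1, Fatima:1, Kira:1, Kofi:3, Pia:1, Priya:3, Rosa:4, Tara:3, Zane:2.
Sum = 1 + 1 + 1 + 3 + 1 + 3 + 4 + 3 + 2 = 19.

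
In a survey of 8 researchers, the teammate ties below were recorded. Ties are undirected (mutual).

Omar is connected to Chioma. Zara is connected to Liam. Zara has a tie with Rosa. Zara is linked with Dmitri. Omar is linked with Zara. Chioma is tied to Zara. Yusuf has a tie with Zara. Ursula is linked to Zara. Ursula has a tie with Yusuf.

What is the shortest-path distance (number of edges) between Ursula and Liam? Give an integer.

One shortest route is Ursula – Zara – Liam, which uses 2 edges, and Ursula and Liam are not directly tied, so nothing shorter exists. So d(Ursula,Liam) = 2.

2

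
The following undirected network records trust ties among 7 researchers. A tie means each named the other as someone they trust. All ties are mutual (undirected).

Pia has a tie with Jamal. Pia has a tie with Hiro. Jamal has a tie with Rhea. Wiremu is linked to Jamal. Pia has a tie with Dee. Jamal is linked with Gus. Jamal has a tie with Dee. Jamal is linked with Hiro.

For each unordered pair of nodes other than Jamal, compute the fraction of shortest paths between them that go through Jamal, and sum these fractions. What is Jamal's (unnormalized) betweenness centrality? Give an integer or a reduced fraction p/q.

25/2

Pairs whose geodesics pass through Jamal — Pia–Wiremu: 1; Pia–Rhea: 1; Pia–Gus: 1; Dee–Wiremu: 1; Dee–Hiro: 1/2; Dee–Rhea: 1; Dee–Gus: 1; Wiremu–Hiro: 1; Wiremu–Rhea: 1; Wiremu–Gus: 1; Hiro–Rhea: 1; Hiro–Gus: 1; Rhea–Gus: 1.
All other pairs contribute 0.
Summing the contributions gives betweenness(Jamal) = 25/2.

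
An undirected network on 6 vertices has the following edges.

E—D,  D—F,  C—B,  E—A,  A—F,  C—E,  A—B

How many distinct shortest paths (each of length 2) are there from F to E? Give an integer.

2

The shortest distance is 2. The length-2 paths are: F–D–E; F–A–E.
That gives 2 distinct shortest paths.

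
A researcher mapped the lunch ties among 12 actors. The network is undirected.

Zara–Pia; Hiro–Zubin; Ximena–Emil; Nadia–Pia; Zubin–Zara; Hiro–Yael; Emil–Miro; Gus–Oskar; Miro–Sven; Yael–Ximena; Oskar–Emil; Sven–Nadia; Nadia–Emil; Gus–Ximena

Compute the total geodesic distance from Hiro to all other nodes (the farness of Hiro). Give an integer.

32

Distances from Hiro: Emil:3, Gus:3, Miro:4, Nadia:4, Oskar:4, Pia:3, Sven:5, Ximena:2, Yael:1, Zara:2, Zubin:1.
Sum = 3 + 3 + 4 + 4 + 4 + 3 + 5 + 2 + 1 + 2 + 1 = 32.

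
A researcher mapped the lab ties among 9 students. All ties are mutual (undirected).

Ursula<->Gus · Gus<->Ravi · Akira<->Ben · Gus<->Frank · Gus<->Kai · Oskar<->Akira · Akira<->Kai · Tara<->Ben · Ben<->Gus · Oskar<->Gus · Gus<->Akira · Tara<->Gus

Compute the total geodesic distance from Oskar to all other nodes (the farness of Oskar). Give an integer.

Distances from Oskar: Akira:1, Ben:2, Frank:2, Gus:1, Kai:2, Ravi:2, Tara:2, Ursula:2.
Sum = 1 + 2 + 2 + 1 + 2 + 2 + 2 + 2 = 14.

14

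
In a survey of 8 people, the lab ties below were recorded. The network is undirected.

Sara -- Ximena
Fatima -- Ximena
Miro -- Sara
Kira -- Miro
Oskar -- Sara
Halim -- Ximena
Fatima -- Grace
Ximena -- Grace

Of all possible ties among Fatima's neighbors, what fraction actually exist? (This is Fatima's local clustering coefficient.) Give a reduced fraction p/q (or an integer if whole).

1

Fatima's neighbors: Grace and Ximena (k = 2).
Possible neighbor pairs: C(2,2) = 1. Edges among them: Grace–Ximena → e = 1.
Clustering(Fatima) = 1/1.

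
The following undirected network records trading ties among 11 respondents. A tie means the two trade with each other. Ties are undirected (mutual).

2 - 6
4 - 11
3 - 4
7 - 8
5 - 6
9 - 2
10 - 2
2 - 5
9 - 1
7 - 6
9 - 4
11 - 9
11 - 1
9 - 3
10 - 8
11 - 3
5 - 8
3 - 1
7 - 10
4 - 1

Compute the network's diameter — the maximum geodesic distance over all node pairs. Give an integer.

Eccentricity of each node (its greatest distance to any other): 1:4, 2:2, 3:4, 4:4, 5:3, 6:3, 7:4, 8:4, 9:3, 10:3, 11:4.
The maximum eccentricity is 4, realized for instance by the pair 3–8 via 3 – 9 – 2 – 5 – 8. So the diameter is 4.

4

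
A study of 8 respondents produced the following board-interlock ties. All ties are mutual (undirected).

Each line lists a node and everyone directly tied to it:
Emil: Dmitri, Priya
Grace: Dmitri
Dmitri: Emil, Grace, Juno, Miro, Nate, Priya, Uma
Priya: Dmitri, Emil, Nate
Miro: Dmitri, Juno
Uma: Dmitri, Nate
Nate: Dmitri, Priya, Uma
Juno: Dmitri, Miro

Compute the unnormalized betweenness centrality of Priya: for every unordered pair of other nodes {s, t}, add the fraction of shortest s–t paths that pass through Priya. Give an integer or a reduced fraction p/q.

1/2

Pairs whose geodesics pass through Priya — Nate–Emil: 1/2.
All other pairs contribute 0.
Summing the contributions gives betweenness(Priya) = 1/2.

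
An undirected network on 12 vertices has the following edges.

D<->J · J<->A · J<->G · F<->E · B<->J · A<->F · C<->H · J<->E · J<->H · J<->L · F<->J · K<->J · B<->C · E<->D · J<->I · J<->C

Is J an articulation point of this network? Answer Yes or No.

Removing J leaves {I} with no path to {A, D, E, and F}, so the network splits into 6 components. J is a cut vertex.

Yes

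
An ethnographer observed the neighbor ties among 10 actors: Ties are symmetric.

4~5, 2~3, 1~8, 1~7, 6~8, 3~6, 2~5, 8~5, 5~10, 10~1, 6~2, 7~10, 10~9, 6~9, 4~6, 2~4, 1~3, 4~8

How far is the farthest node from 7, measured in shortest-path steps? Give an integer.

Distances from 7: 1:1, 2:3, 3:2, 4:3, 5:2, 6:3, 8:2, 9:2, 10:1.
The largest is 3 (to 6, 2, and 4), so the eccentricity of 7 is 3.

3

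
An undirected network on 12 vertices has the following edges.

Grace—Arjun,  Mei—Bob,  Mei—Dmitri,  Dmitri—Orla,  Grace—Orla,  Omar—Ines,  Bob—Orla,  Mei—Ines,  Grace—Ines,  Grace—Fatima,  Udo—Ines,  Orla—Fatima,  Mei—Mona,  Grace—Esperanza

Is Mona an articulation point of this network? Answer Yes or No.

No

Even without Mona, every remaining node can still reach every other (the residual graph is connected), so Mona is not a cut vertex.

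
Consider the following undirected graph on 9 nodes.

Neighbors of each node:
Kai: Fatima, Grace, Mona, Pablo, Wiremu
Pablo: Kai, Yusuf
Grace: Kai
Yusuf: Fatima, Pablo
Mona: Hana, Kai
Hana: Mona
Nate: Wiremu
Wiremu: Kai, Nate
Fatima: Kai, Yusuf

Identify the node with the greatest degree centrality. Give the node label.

Degrees — Fatima:2, Grace:1, Hana:1, Kai:5, Mona:2, Nate:1, Pablo:2, Wiremu:2, Yusuf:2.
The maximum is 5, attained only by Kai.

Kai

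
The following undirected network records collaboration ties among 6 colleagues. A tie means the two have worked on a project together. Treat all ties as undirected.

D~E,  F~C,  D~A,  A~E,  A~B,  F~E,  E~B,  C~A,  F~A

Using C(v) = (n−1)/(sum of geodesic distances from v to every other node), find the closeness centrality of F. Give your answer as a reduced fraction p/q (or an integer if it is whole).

5/7

Distances from F: A:1, B:2, C:1, D:2, E:1. Sum = 7.
n = 6, so closeness = 5/7.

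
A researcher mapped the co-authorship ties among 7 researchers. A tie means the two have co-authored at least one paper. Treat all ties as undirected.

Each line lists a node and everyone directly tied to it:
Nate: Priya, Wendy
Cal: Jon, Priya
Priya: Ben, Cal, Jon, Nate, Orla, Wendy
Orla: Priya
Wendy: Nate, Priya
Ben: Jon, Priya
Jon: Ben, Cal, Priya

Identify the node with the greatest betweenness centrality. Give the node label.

Unnormalized betweenness of each node: Ben:0, Cal:0, Jon:1/2, Nate:0, Orla:0, Priya:23/2, Wendy:0.
Priya has the largest value, 23/2, making it the main broker — the node through which the most shortest paths run.

Priya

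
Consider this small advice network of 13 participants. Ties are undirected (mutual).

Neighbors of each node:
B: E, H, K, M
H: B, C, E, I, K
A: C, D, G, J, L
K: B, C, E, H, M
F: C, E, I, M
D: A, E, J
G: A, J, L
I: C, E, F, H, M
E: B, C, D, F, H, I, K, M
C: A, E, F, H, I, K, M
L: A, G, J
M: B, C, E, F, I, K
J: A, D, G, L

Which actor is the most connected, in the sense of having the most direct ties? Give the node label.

E

Degrees — A:5, B:4, C:7, D:3, E:8, F:4, G:3, H:5, I:5, J:4, K:5, L:3, M:6.
The maximum is 8, attained only by E.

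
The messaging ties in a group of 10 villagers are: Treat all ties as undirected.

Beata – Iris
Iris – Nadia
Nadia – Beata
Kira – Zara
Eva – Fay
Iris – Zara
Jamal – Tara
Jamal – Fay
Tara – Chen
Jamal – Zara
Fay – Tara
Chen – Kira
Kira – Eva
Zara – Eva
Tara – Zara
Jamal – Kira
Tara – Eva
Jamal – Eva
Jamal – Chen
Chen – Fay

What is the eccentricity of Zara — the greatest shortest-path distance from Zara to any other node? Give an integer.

2

Distances from Zara: Beata:2, Chen:2, Eva:1, Fay:2, Iris:1, Jamal:1, Kira:1, Nadia:2, Tara:1.
The largest is 2 (to Beata, Nadia, Fay, and Chen), so the eccentricity of Zara is 2.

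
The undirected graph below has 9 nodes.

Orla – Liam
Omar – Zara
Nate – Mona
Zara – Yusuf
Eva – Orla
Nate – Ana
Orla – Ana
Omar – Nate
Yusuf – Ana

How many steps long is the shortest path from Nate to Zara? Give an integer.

One shortest route is Nate – Omar – Zara, which uses 2 edges, and Nate and Zara are not directly tied, so nothing shorter exists. So d(Nate,Zara) = 2.

2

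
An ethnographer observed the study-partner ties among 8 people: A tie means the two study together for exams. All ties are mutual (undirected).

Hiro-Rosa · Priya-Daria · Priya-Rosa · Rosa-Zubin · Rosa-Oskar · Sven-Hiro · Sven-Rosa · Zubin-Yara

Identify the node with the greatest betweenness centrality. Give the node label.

Rosa

Unnormalized betweenness of each node: Daria:0, Hiro:0, Oskar:0, Priya:6, Rosa:18, Sven:0, Yara:0, Zubin:6.
Rosa has the largest value, 18, making it the main broker — the node through which the most shortest paths run.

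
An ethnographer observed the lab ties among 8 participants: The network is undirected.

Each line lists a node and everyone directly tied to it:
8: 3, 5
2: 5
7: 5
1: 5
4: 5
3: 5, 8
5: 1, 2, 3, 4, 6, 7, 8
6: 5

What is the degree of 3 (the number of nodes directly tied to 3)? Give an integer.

2

3 is directly tied to 5 and 8. That is 2 neighbors, so the degree of 3 is 2.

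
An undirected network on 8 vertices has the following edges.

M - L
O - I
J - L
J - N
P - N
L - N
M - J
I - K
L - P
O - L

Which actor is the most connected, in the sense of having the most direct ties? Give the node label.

L

Degrees — I:2, J:3, K:1, L:5, M:2, N:3, O:2, P:2.
The maximum is 5, attained only by L.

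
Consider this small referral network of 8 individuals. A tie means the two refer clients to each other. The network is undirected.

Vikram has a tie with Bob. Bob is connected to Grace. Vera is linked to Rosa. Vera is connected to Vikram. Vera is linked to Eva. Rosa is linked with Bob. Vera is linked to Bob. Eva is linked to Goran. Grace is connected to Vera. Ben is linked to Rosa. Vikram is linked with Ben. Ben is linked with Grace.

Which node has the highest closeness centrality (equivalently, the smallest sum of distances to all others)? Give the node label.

Farness (sum of distances to all others) for each node — Ben:14, Bob:11, Eva:13, Goran:19, Grace:12, Rosa:12, Vera:9, Vikram:12.
The smallest farness is 9, for Vera, so Vera has the highest closeness.

Vera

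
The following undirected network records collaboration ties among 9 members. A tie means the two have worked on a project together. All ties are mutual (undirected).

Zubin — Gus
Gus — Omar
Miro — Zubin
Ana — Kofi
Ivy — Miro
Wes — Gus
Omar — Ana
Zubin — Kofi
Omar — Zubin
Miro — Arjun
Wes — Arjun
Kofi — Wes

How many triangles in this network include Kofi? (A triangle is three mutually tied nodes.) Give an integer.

Kofi's neighbors are Ana, Wes, and Zubin, but none of them are tied to each other, so no triangle contains Kofi.

0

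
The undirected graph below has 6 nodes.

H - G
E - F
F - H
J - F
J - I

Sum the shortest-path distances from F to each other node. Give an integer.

7

Distances from F: E:1, G:2, H:1, I:2, J:1.
Sum = 1 + 2 + 1 + 2 + 1 = 7.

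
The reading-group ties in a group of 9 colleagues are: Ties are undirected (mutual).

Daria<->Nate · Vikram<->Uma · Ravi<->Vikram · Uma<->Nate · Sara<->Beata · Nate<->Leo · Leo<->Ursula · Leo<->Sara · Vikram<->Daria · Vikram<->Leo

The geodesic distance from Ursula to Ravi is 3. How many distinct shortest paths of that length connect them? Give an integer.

The shortest distance is 3, and the only length-3 path is Ursula–Leo–Vikram–Ravi. So there is exactly 1 shortest path.

1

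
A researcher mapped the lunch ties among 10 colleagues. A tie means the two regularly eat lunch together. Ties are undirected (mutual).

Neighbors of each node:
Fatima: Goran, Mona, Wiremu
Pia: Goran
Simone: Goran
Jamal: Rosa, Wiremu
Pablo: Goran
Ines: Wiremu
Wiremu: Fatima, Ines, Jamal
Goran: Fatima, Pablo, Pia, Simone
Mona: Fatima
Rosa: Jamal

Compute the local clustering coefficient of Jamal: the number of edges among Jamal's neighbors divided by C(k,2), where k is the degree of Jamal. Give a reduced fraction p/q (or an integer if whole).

Jamal's neighbors: Rosa and Wiremu (k = 2).
Possible neighbor pairs: C(2,2) = 1. Edges among them: none → e = 0.
Clustering(Jamal) = 0/1.

0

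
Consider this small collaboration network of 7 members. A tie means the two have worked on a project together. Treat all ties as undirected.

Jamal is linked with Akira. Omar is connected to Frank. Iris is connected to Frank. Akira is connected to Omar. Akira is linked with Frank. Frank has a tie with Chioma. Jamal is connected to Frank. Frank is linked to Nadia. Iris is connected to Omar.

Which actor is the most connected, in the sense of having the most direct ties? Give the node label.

Degrees — Akira:3, Chioma:1, Frank:6, Iris:2, Jamal:2, Nadia:1, Omar:3.
The maximum is 6, attained only by Frank.

Frank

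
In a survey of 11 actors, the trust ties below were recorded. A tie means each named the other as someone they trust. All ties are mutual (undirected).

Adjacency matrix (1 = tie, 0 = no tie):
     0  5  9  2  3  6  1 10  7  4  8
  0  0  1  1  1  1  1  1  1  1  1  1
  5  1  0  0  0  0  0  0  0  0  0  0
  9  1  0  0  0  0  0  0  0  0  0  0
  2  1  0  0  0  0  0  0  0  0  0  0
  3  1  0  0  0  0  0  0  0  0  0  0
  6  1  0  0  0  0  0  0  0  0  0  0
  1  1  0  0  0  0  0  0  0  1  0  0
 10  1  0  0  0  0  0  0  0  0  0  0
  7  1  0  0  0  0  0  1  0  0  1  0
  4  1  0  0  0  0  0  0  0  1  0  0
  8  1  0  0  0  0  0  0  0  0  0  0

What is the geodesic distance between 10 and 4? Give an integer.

One shortest route is 10 – 0 – 4, which uses 2 edges, and 10 and 4 are not directly tied, so nothing shorter exists. So d(10,4) = 2.

2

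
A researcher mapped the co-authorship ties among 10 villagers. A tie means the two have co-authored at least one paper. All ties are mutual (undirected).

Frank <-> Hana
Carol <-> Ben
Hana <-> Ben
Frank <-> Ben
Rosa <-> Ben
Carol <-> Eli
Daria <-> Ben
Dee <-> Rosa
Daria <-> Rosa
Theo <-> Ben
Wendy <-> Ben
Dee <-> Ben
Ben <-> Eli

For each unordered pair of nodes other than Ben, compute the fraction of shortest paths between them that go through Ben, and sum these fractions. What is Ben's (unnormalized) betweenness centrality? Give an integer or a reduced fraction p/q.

63/2

Pairs whose geodesics pass through Ben — Rosa–Carol: 1; Rosa–Hana: 1; Rosa–Wendy: 1; Rosa–Theo: 1; Rosa–Eli: 1; Rosa–Frank: 1; Carol–Hana: 1; Carol–Daria: 1; Carol–Wendy: 1; Carol–Theo: 1; Carol–Dee: 1; Carol–Frank: 1; Hana–Daria: 1; Hana–Wendy: 1 … (+18 more pairs).
All other pairs contribute 0.
Summing the contributions gives betweenness(Ben) = 63/2.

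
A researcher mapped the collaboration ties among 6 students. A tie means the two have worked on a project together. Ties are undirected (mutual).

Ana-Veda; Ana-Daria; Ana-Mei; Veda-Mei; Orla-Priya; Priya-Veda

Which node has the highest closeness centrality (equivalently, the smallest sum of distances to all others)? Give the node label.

Veda

Farness (sum of distances to all others) for each node — Ana:8, Daria:12, Mei:9, Orla:13, Priya:9, Veda:7.
The smallest farness is 7, for Veda, so Veda has the highest closeness.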